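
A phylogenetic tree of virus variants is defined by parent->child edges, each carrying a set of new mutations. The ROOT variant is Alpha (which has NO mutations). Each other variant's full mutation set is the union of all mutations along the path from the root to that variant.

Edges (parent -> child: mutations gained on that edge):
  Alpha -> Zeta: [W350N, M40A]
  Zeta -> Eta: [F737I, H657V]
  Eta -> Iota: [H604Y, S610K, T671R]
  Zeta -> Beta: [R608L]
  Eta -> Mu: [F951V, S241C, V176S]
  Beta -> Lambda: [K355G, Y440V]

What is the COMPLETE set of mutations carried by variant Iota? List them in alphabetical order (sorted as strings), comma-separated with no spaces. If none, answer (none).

At Alpha: gained [] -> total []
At Zeta: gained ['W350N', 'M40A'] -> total ['M40A', 'W350N']
At Eta: gained ['F737I', 'H657V'] -> total ['F737I', 'H657V', 'M40A', 'W350N']
At Iota: gained ['H604Y', 'S610K', 'T671R'] -> total ['F737I', 'H604Y', 'H657V', 'M40A', 'S610K', 'T671R', 'W350N']

Answer: F737I,H604Y,H657V,M40A,S610K,T671R,W350N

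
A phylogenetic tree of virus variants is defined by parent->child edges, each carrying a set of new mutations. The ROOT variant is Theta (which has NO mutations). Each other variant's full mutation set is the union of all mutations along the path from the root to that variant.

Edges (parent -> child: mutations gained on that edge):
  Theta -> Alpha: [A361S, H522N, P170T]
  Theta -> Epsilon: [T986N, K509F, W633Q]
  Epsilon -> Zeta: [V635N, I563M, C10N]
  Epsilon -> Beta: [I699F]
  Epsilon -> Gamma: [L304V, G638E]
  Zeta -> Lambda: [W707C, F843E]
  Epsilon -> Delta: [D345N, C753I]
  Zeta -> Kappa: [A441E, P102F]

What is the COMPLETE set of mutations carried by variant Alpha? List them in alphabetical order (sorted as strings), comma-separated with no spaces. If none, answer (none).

At Theta: gained [] -> total []
At Alpha: gained ['A361S', 'H522N', 'P170T'] -> total ['A361S', 'H522N', 'P170T']

Answer: A361S,H522N,P170T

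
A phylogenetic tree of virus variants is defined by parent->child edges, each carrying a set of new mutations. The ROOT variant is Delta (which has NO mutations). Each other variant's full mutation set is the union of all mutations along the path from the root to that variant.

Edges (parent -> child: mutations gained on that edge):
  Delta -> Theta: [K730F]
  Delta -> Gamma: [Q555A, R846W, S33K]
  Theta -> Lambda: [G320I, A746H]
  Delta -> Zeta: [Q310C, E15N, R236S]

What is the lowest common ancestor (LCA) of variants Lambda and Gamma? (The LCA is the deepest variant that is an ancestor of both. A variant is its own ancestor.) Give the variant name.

Path from root to Lambda: Delta -> Theta -> Lambda
  ancestors of Lambda: {Delta, Theta, Lambda}
Path from root to Gamma: Delta -> Gamma
  ancestors of Gamma: {Delta, Gamma}
Common ancestors: {Delta}
Walk up from Gamma: Gamma (not in ancestors of Lambda), Delta (in ancestors of Lambda)
Deepest common ancestor (LCA) = Delta

Answer: Delta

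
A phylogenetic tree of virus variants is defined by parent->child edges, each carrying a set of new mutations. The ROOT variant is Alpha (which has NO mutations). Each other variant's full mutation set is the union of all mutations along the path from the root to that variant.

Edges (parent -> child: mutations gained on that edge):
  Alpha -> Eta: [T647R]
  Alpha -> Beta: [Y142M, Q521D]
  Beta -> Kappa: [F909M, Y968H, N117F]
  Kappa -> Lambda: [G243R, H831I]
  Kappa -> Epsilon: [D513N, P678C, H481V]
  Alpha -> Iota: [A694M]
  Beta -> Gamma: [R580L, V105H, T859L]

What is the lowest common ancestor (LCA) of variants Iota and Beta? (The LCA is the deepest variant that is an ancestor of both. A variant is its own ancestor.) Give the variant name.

Answer: Alpha

Derivation:
Path from root to Iota: Alpha -> Iota
  ancestors of Iota: {Alpha, Iota}
Path from root to Beta: Alpha -> Beta
  ancestors of Beta: {Alpha, Beta}
Common ancestors: {Alpha}
Walk up from Beta: Beta (not in ancestors of Iota), Alpha (in ancestors of Iota)
Deepest common ancestor (LCA) = Alpha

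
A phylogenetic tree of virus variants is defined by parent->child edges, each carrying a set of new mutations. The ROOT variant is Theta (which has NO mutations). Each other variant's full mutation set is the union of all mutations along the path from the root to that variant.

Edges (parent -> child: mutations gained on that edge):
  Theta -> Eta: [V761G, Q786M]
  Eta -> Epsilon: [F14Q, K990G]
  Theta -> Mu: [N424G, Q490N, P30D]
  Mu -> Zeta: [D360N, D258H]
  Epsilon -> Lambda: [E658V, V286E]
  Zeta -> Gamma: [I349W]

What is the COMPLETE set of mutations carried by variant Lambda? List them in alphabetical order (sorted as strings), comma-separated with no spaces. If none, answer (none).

At Theta: gained [] -> total []
At Eta: gained ['V761G', 'Q786M'] -> total ['Q786M', 'V761G']
At Epsilon: gained ['F14Q', 'K990G'] -> total ['F14Q', 'K990G', 'Q786M', 'V761G']
At Lambda: gained ['E658V', 'V286E'] -> total ['E658V', 'F14Q', 'K990G', 'Q786M', 'V286E', 'V761G']

Answer: E658V,F14Q,K990G,Q786M,V286E,V761G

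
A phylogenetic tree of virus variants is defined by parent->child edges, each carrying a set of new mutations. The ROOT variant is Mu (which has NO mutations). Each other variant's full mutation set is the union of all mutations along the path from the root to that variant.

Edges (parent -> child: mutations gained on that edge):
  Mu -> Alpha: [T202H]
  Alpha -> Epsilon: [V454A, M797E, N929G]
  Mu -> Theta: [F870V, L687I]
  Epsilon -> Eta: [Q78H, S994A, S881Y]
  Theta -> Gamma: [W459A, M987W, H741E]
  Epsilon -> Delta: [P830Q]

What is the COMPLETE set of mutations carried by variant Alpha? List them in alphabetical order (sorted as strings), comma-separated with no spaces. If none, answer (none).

Answer: T202H

Derivation:
At Mu: gained [] -> total []
At Alpha: gained ['T202H'] -> total ['T202H']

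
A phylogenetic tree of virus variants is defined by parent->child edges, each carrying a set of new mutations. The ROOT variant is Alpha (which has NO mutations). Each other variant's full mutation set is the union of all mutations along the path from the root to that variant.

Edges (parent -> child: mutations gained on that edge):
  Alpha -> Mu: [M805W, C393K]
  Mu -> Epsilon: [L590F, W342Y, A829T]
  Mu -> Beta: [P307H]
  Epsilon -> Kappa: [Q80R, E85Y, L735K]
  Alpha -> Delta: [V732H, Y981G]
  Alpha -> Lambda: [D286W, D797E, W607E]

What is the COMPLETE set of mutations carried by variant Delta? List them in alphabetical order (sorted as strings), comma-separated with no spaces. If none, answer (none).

Answer: V732H,Y981G

Derivation:
At Alpha: gained [] -> total []
At Delta: gained ['V732H', 'Y981G'] -> total ['V732H', 'Y981G']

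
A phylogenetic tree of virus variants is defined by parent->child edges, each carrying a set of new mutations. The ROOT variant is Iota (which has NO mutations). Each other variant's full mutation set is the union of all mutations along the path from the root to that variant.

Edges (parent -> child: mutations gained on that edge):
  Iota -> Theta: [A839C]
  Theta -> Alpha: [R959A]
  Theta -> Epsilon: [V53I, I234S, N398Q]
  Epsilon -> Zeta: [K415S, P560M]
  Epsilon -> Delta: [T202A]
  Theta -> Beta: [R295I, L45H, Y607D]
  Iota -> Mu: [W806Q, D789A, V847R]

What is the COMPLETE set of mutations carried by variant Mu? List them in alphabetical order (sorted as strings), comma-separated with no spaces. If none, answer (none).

At Iota: gained [] -> total []
At Mu: gained ['W806Q', 'D789A', 'V847R'] -> total ['D789A', 'V847R', 'W806Q']

Answer: D789A,V847R,W806Q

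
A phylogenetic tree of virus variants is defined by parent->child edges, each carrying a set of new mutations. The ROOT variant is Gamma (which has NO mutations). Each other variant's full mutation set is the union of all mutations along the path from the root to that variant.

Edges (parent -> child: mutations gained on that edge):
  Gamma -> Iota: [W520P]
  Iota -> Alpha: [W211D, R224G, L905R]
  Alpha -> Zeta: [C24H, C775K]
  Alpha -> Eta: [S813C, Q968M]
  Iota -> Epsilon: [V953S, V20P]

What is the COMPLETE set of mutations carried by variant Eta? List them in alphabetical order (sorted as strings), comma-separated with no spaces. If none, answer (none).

At Gamma: gained [] -> total []
At Iota: gained ['W520P'] -> total ['W520P']
At Alpha: gained ['W211D', 'R224G', 'L905R'] -> total ['L905R', 'R224G', 'W211D', 'W520P']
At Eta: gained ['S813C', 'Q968M'] -> total ['L905R', 'Q968M', 'R224G', 'S813C', 'W211D', 'W520P']

Answer: L905R,Q968M,R224G,S813C,W211D,W520P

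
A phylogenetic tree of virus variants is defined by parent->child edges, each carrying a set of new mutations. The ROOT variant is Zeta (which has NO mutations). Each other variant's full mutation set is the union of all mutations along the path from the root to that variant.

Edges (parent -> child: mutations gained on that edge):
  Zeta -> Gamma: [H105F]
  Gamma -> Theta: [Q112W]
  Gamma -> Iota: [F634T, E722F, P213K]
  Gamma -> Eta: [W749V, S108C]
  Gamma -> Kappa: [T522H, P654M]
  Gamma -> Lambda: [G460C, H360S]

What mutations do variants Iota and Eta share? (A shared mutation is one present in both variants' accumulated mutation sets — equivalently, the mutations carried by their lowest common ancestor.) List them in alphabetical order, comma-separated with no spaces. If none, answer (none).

Accumulating mutations along path to Iota:
  At Zeta: gained [] -> total []
  At Gamma: gained ['H105F'] -> total ['H105F']
  At Iota: gained ['F634T', 'E722F', 'P213K'] -> total ['E722F', 'F634T', 'H105F', 'P213K']
Mutations(Iota) = ['E722F', 'F634T', 'H105F', 'P213K']
Accumulating mutations along path to Eta:
  At Zeta: gained [] -> total []
  At Gamma: gained ['H105F'] -> total ['H105F']
  At Eta: gained ['W749V', 'S108C'] -> total ['H105F', 'S108C', 'W749V']
Mutations(Eta) = ['H105F', 'S108C', 'W749V']
Intersection: ['E722F', 'F634T', 'H105F', 'P213K'] ∩ ['H105F', 'S108C', 'W749V'] = ['H105F']

Answer: H105F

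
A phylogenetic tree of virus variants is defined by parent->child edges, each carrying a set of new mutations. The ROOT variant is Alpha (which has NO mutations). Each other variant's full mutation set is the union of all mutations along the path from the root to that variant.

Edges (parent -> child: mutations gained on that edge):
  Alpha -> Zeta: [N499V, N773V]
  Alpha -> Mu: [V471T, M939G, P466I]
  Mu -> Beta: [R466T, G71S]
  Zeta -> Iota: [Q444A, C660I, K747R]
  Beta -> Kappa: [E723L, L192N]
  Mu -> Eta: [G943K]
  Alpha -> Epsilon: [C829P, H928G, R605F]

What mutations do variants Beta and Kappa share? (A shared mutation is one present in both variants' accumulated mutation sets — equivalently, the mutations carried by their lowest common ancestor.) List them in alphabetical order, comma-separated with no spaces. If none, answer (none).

Accumulating mutations along path to Beta:
  At Alpha: gained [] -> total []
  At Mu: gained ['V471T', 'M939G', 'P466I'] -> total ['M939G', 'P466I', 'V471T']
  At Beta: gained ['R466T', 'G71S'] -> total ['G71S', 'M939G', 'P466I', 'R466T', 'V471T']
Mutations(Beta) = ['G71S', 'M939G', 'P466I', 'R466T', 'V471T']
Accumulating mutations along path to Kappa:
  At Alpha: gained [] -> total []
  At Mu: gained ['V471T', 'M939G', 'P466I'] -> total ['M939G', 'P466I', 'V471T']
  At Beta: gained ['R466T', 'G71S'] -> total ['G71S', 'M939G', 'P466I', 'R466T', 'V471T']
  At Kappa: gained ['E723L', 'L192N'] -> total ['E723L', 'G71S', 'L192N', 'M939G', 'P466I', 'R466T', 'V471T']
Mutations(Kappa) = ['E723L', 'G71S', 'L192N', 'M939G', 'P466I', 'R466T', 'V471T']
Intersection: ['G71S', 'M939G', 'P466I', 'R466T', 'V471T'] ∩ ['E723L', 'G71S', 'L192N', 'M939G', 'P466I', 'R466T', 'V471T'] = ['G71S', 'M939G', 'P466I', 'R466T', 'V471T']

Answer: G71S,M939G,P466I,R466T,V471T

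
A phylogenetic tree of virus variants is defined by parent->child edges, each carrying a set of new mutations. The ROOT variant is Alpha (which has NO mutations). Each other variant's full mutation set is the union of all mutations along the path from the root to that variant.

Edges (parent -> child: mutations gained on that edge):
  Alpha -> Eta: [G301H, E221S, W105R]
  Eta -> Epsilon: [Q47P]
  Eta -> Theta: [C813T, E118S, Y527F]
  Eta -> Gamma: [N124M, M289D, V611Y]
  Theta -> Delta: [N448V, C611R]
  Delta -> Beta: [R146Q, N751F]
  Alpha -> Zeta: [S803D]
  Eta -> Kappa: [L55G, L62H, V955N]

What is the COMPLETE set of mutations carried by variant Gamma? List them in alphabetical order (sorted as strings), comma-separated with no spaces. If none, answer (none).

Answer: E221S,G301H,M289D,N124M,V611Y,W105R

Derivation:
At Alpha: gained [] -> total []
At Eta: gained ['G301H', 'E221S', 'W105R'] -> total ['E221S', 'G301H', 'W105R']
At Gamma: gained ['N124M', 'M289D', 'V611Y'] -> total ['E221S', 'G301H', 'M289D', 'N124M', 'V611Y', 'W105R']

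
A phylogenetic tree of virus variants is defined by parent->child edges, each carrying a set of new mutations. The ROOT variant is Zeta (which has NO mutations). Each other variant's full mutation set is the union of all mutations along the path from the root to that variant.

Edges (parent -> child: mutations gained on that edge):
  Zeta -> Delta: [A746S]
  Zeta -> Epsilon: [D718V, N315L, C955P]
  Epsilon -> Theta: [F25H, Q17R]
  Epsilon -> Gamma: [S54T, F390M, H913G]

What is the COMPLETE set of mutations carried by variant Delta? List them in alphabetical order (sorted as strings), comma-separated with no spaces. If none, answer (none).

At Zeta: gained [] -> total []
At Delta: gained ['A746S'] -> total ['A746S']

Answer: A746S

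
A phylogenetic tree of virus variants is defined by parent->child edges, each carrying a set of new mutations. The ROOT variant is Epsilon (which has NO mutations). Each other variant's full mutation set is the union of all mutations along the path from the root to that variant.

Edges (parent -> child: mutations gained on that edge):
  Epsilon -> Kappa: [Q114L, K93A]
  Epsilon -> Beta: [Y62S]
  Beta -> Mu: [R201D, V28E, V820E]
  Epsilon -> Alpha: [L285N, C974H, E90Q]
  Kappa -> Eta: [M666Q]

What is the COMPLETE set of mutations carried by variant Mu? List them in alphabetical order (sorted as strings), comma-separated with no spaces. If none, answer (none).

At Epsilon: gained [] -> total []
At Beta: gained ['Y62S'] -> total ['Y62S']
At Mu: gained ['R201D', 'V28E', 'V820E'] -> total ['R201D', 'V28E', 'V820E', 'Y62S']

Answer: R201D,V28E,V820E,Y62S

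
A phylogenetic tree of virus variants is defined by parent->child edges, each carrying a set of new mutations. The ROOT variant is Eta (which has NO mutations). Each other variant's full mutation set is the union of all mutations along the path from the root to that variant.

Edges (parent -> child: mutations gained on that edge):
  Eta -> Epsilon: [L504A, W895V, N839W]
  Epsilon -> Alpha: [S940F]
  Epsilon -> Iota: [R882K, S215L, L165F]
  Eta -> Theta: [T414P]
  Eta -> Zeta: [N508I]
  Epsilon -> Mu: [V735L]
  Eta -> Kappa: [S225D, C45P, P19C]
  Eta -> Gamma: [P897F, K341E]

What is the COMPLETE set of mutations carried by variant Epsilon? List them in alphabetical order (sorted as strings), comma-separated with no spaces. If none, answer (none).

At Eta: gained [] -> total []
At Epsilon: gained ['L504A', 'W895V', 'N839W'] -> total ['L504A', 'N839W', 'W895V']

Answer: L504A,N839W,W895V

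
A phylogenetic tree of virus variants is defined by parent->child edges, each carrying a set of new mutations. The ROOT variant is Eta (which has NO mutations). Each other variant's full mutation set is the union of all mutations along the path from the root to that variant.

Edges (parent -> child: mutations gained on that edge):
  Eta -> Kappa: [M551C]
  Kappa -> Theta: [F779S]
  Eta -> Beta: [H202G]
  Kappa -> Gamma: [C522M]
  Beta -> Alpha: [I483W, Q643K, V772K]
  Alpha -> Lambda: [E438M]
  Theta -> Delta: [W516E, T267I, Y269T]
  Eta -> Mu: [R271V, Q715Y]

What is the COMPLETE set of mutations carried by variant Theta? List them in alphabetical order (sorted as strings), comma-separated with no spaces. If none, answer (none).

Answer: F779S,M551C

Derivation:
At Eta: gained [] -> total []
At Kappa: gained ['M551C'] -> total ['M551C']
At Theta: gained ['F779S'] -> total ['F779S', 'M551C']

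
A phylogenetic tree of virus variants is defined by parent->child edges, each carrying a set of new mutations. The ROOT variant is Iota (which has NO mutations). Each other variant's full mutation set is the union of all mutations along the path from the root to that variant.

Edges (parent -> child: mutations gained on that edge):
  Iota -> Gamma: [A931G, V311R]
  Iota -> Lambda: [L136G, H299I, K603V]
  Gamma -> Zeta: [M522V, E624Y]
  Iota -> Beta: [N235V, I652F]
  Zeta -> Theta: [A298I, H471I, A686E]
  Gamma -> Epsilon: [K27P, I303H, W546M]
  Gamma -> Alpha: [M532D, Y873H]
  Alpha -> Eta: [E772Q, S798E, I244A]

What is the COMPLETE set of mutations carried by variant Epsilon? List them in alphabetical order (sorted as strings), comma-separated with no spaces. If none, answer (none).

Answer: A931G,I303H,K27P,V311R,W546M

Derivation:
At Iota: gained [] -> total []
At Gamma: gained ['A931G', 'V311R'] -> total ['A931G', 'V311R']
At Epsilon: gained ['K27P', 'I303H', 'W546M'] -> total ['A931G', 'I303H', 'K27P', 'V311R', 'W546M']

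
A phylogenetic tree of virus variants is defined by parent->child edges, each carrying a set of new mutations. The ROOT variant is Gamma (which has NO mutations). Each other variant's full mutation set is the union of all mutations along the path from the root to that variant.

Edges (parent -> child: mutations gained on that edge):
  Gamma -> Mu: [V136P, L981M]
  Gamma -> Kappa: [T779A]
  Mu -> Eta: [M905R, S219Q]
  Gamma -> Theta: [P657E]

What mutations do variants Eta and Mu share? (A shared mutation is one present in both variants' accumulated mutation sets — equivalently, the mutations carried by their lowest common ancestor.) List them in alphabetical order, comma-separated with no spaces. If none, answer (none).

Accumulating mutations along path to Eta:
  At Gamma: gained [] -> total []
  At Mu: gained ['V136P', 'L981M'] -> total ['L981M', 'V136P']
  At Eta: gained ['M905R', 'S219Q'] -> total ['L981M', 'M905R', 'S219Q', 'V136P']
Mutations(Eta) = ['L981M', 'M905R', 'S219Q', 'V136P']
Accumulating mutations along path to Mu:
  At Gamma: gained [] -> total []
  At Mu: gained ['V136P', 'L981M'] -> total ['L981M', 'V136P']
Mutations(Mu) = ['L981M', 'V136P']
Intersection: ['L981M', 'M905R', 'S219Q', 'V136P'] ∩ ['L981M', 'V136P'] = ['L981M', 'V136P']

Answer: L981M,V136P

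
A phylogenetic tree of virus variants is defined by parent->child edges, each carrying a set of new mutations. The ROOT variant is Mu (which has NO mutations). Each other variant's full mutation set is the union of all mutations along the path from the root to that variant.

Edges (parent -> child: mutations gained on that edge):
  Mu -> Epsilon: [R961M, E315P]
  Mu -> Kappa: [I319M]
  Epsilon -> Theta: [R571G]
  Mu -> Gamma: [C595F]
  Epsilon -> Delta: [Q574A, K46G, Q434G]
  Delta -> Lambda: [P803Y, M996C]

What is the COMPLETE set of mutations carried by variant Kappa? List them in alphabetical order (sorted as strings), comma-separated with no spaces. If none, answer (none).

Answer: I319M

Derivation:
At Mu: gained [] -> total []
At Kappa: gained ['I319M'] -> total ['I319M']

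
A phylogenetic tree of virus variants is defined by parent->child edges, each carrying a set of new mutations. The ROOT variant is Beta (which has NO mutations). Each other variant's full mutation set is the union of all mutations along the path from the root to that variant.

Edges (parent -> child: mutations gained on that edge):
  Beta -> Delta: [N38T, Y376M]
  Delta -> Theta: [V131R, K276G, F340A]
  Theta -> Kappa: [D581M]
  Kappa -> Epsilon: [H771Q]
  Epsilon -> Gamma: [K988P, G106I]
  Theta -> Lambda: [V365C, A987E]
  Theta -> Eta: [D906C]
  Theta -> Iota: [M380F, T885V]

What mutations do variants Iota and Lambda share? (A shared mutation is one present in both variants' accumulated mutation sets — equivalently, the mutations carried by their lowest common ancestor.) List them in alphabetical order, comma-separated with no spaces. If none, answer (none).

Accumulating mutations along path to Iota:
  At Beta: gained [] -> total []
  At Delta: gained ['N38T', 'Y376M'] -> total ['N38T', 'Y376M']
  At Theta: gained ['V131R', 'K276G', 'F340A'] -> total ['F340A', 'K276G', 'N38T', 'V131R', 'Y376M']
  At Iota: gained ['M380F', 'T885V'] -> total ['F340A', 'K276G', 'M380F', 'N38T', 'T885V', 'V131R', 'Y376M']
Mutations(Iota) = ['F340A', 'K276G', 'M380F', 'N38T', 'T885V', 'V131R', 'Y376M']
Accumulating mutations along path to Lambda:
  At Beta: gained [] -> total []
  At Delta: gained ['N38T', 'Y376M'] -> total ['N38T', 'Y376M']
  At Theta: gained ['V131R', 'K276G', 'F340A'] -> total ['F340A', 'K276G', 'N38T', 'V131R', 'Y376M']
  At Lambda: gained ['V365C', 'A987E'] -> total ['A987E', 'F340A', 'K276G', 'N38T', 'V131R', 'V365C', 'Y376M']
Mutations(Lambda) = ['A987E', 'F340A', 'K276G', 'N38T', 'V131R', 'V365C', 'Y376M']
Intersection: ['F340A', 'K276G', 'M380F', 'N38T', 'T885V', 'V131R', 'Y376M'] ∩ ['A987E', 'F340A', 'K276G', 'N38T', 'V131R', 'V365C', 'Y376M'] = ['F340A', 'K276G', 'N38T', 'V131R', 'Y376M']

Answer: F340A,K276G,N38T,V131R,Y376M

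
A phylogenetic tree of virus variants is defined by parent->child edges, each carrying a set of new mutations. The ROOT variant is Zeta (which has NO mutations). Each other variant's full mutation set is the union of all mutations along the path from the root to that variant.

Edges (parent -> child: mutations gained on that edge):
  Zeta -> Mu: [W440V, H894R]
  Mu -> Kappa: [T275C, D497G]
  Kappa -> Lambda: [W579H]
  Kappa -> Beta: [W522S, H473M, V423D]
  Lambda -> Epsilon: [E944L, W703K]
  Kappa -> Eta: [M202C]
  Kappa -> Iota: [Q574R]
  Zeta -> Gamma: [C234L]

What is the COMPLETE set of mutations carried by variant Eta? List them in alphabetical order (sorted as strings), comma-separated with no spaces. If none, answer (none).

Answer: D497G,H894R,M202C,T275C,W440V

Derivation:
At Zeta: gained [] -> total []
At Mu: gained ['W440V', 'H894R'] -> total ['H894R', 'W440V']
At Kappa: gained ['T275C', 'D497G'] -> total ['D497G', 'H894R', 'T275C', 'W440V']
At Eta: gained ['M202C'] -> total ['D497G', 'H894R', 'M202C', 'T275C', 'W440V']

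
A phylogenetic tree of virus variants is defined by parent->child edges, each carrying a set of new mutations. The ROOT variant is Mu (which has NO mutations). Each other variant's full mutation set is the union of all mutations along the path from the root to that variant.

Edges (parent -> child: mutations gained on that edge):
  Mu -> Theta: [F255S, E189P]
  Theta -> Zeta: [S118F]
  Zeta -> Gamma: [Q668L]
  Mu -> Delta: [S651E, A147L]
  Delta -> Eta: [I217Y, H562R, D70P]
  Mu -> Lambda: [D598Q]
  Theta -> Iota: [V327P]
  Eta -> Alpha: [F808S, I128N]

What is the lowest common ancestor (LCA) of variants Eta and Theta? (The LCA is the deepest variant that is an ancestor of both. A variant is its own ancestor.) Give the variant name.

Path from root to Eta: Mu -> Delta -> Eta
  ancestors of Eta: {Mu, Delta, Eta}
Path from root to Theta: Mu -> Theta
  ancestors of Theta: {Mu, Theta}
Common ancestors: {Mu}
Walk up from Theta: Theta (not in ancestors of Eta), Mu (in ancestors of Eta)
Deepest common ancestor (LCA) = Mu

Answer: Mu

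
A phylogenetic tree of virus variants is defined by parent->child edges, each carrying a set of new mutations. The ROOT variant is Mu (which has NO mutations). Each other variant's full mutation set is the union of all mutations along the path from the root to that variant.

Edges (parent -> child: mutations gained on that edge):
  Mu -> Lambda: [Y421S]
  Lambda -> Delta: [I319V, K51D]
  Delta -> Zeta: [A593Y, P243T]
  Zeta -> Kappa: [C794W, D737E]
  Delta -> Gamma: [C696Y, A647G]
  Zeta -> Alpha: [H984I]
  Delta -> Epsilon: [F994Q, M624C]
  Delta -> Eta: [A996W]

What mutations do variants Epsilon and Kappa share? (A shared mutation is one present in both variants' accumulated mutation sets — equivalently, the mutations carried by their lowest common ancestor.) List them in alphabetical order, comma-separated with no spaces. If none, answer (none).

Answer: I319V,K51D,Y421S

Derivation:
Accumulating mutations along path to Epsilon:
  At Mu: gained [] -> total []
  At Lambda: gained ['Y421S'] -> total ['Y421S']
  At Delta: gained ['I319V', 'K51D'] -> total ['I319V', 'K51D', 'Y421S']
  At Epsilon: gained ['F994Q', 'M624C'] -> total ['F994Q', 'I319V', 'K51D', 'M624C', 'Y421S']
Mutations(Epsilon) = ['F994Q', 'I319V', 'K51D', 'M624C', 'Y421S']
Accumulating mutations along path to Kappa:
  At Mu: gained [] -> total []
  At Lambda: gained ['Y421S'] -> total ['Y421S']
  At Delta: gained ['I319V', 'K51D'] -> total ['I319V', 'K51D', 'Y421S']
  At Zeta: gained ['A593Y', 'P243T'] -> total ['A593Y', 'I319V', 'K51D', 'P243T', 'Y421S']
  At Kappa: gained ['C794W', 'D737E'] -> total ['A593Y', 'C794W', 'D737E', 'I319V', 'K51D', 'P243T', 'Y421S']
Mutations(Kappa) = ['A593Y', 'C794W', 'D737E', 'I319V', 'K51D', 'P243T', 'Y421S']
Intersection: ['F994Q', 'I319V', 'K51D', 'M624C', 'Y421S'] ∩ ['A593Y', 'C794W', 'D737E', 'I319V', 'K51D', 'P243T', 'Y421S'] = ['I319V', 'K51D', 'Y421S']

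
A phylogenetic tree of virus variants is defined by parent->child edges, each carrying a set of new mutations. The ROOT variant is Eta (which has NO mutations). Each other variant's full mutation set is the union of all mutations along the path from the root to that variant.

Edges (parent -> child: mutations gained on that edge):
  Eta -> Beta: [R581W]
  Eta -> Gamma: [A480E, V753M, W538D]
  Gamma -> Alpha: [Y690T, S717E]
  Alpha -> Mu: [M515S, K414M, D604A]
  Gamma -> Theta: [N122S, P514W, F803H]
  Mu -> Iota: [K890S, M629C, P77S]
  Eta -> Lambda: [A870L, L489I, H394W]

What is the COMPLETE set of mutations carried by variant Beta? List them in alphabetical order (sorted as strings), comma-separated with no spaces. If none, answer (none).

At Eta: gained [] -> total []
At Beta: gained ['R581W'] -> total ['R581W']

Answer: R581W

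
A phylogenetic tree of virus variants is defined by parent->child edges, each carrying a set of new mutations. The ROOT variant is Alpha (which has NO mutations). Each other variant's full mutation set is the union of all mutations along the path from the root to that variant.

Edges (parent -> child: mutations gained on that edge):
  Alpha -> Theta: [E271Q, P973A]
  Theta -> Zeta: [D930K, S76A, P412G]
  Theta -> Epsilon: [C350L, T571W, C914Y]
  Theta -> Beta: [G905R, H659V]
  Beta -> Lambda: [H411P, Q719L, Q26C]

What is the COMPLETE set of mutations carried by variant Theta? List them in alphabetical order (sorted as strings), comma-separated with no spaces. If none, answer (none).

At Alpha: gained [] -> total []
At Theta: gained ['E271Q', 'P973A'] -> total ['E271Q', 'P973A']

Answer: E271Q,P973A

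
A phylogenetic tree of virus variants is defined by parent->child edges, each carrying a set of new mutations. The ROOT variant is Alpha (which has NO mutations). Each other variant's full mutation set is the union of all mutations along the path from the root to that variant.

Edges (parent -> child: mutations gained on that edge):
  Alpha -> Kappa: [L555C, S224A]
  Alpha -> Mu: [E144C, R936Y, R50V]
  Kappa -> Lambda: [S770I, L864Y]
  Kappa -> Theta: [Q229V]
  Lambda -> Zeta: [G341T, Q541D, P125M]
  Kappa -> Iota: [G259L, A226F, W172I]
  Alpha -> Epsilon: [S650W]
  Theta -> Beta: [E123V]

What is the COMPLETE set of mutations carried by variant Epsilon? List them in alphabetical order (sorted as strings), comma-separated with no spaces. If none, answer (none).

At Alpha: gained [] -> total []
At Epsilon: gained ['S650W'] -> total ['S650W']

Answer: S650W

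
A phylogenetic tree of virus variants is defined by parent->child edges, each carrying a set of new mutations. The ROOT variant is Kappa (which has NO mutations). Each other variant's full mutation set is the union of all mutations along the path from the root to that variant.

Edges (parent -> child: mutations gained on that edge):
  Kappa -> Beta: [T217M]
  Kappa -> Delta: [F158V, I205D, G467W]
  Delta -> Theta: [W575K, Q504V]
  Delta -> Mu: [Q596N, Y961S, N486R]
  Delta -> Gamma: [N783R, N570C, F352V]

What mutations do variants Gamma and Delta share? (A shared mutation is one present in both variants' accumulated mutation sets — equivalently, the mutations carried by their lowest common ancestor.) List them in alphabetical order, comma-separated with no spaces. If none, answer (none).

Answer: F158V,G467W,I205D

Derivation:
Accumulating mutations along path to Gamma:
  At Kappa: gained [] -> total []
  At Delta: gained ['F158V', 'I205D', 'G467W'] -> total ['F158V', 'G467W', 'I205D']
  At Gamma: gained ['N783R', 'N570C', 'F352V'] -> total ['F158V', 'F352V', 'G467W', 'I205D', 'N570C', 'N783R']
Mutations(Gamma) = ['F158V', 'F352V', 'G467W', 'I205D', 'N570C', 'N783R']
Accumulating mutations along path to Delta:
  At Kappa: gained [] -> total []
  At Delta: gained ['F158V', 'I205D', 'G467W'] -> total ['F158V', 'G467W', 'I205D']
Mutations(Delta) = ['F158V', 'G467W', 'I205D']
Intersection: ['F158V', 'F352V', 'G467W', 'I205D', 'N570C', 'N783R'] ∩ ['F158V', 'G467W', 'I205D'] = ['F158V', 'G467W', 'I205D']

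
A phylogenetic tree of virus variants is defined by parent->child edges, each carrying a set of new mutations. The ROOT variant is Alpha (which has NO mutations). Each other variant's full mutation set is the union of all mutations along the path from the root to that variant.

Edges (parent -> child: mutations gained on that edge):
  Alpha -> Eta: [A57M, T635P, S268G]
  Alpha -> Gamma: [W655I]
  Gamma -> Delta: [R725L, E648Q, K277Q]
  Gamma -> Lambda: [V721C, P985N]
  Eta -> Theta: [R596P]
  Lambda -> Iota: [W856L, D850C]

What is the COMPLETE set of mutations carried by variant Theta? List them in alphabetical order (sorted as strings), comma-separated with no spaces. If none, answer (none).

At Alpha: gained [] -> total []
At Eta: gained ['A57M', 'T635P', 'S268G'] -> total ['A57M', 'S268G', 'T635P']
At Theta: gained ['R596P'] -> total ['A57M', 'R596P', 'S268G', 'T635P']

Answer: A57M,R596P,S268G,T635P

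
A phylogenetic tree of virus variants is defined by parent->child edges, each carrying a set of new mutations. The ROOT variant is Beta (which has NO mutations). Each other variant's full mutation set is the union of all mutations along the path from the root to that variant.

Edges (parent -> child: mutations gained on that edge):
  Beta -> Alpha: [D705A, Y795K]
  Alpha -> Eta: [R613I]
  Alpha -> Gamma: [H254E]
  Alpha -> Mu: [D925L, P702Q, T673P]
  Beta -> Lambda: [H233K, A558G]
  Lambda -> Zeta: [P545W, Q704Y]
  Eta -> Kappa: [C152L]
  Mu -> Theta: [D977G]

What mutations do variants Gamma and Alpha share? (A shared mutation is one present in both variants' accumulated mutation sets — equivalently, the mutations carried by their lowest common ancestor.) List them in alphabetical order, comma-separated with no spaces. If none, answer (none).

Accumulating mutations along path to Gamma:
  At Beta: gained [] -> total []
  At Alpha: gained ['D705A', 'Y795K'] -> total ['D705A', 'Y795K']
  At Gamma: gained ['H254E'] -> total ['D705A', 'H254E', 'Y795K']
Mutations(Gamma) = ['D705A', 'H254E', 'Y795K']
Accumulating mutations along path to Alpha:
  At Beta: gained [] -> total []
  At Alpha: gained ['D705A', 'Y795K'] -> total ['D705A', 'Y795K']
Mutations(Alpha) = ['D705A', 'Y795K']
Intersection: ['D705A', 'H254E', 'Y795K'] ∩ ['D705A', 'Y795K'] = ['D705A', 'Y795K']

Answer: D705A,Y795K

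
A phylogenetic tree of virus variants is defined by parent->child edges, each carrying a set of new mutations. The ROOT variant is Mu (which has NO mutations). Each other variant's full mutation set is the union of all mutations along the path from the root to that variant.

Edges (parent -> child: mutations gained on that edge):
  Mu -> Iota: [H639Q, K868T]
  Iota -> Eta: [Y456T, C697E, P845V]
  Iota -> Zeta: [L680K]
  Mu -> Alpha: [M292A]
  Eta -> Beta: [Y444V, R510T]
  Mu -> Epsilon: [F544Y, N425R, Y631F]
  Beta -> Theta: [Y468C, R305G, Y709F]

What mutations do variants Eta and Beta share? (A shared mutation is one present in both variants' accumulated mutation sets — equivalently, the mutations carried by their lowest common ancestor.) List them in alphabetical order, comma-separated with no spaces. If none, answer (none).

Answer: C697E,H639Q,K868T,P845V,Y456T

Derivation:
Accumulating mutations along path to Eta:
  At Mu: gained [] -> total []
  At Iota: gained ['H639Q', 'K868T'] -> total ['H639Q', 'K868T']
  At Eta: gained ['Y456T', 'C697E', 'P845V'] -> total ['C697E', 'H639Q', 'K868T', 'P845V', 'Y456T']
Mutations(Eta) = ['C697E', 'H639Q', 'K868T', 'P845V', 'Y456T']
Accumulating mutations along path to Beta:
  At Mu: gained [] -> total []
  At Iota: gained ['H639Q', 'K868T'] -> total ['H639Q', 'K868T']
  At Eta: gained ['Y456T', 'C697E', 'P845V'] -> total ['C697E', 'H639Q', 'K868T', 'P845V', 'Y456T']
  At Beta: gained ['Y444V', 'R510T'] -> total ['C697E', 'H639Q', 'K868T', 'P845V', 'R510T', 'Y444V', 'Y456T']
Mutations(Beta) = ['C697E', 'H639Q', 'K868T', 'P845V', 'R510T', 'Y444V', 'Y456T']
Intersection: ['C697E', 'H639Q', 'K868T', 'P845V', 'Y456T'] ∩ ['C697E', 'H639Q', 'K868T', 'P845V', 'R510T', 'Y444V', 'Y456T'] = ['C697E', 'H639Q', 'K868T', 'P845V', 'Y456T']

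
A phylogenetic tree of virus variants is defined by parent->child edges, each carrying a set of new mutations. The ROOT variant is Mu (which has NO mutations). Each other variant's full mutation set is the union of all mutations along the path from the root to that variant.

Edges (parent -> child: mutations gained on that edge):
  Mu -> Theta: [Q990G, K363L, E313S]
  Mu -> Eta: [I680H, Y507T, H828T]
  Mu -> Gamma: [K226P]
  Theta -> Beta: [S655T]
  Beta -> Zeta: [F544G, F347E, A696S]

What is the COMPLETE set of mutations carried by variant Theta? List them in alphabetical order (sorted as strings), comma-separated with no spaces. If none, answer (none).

Answer: E313S,K363L,Q990G

Derivation:
At Mu: gained [] -> total []
At Theta: gained ['Q990G', 'K363L', 'E313S'] -> total ['E313S', 'K363L', 'Q990G']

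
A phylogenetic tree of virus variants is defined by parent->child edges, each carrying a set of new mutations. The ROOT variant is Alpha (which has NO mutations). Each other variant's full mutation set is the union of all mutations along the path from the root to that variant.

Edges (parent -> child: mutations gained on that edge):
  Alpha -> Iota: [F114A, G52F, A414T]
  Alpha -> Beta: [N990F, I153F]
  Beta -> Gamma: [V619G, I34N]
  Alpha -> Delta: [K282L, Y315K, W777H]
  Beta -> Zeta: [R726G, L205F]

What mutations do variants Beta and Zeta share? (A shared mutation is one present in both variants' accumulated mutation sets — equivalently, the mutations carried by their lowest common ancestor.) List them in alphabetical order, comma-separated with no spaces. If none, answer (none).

Accumulating mutations along path to Beta:
  At Alpha: gained [] -> total []
  At Beta: gained ['N990F', 'I153F'] -> total ['I153F', 'N990F']
Mutations(Beta) = ['I153F', 'N990F']
Accumulating mutations along path to Zeta:
  At Alpha: gained [] -> total []
  At Beta: gained ['N990F', 'I153F'] -> total ['I153F', 'N990F']
  At Zeta: gained ['R726G', 'L205F'] -> total ['I153F', 'L205F', 'N990F', 'R726G']
Mutations(Zeta) = ['I153F', 'L205F', 'N990F', 'R726G']
Intersection: ['I153F', 'N990F'] ∩ ['I153F', 'L205F', 'N990F', 'R726G'] = ['I153F', 'N990F']

Answer: I153F,N990F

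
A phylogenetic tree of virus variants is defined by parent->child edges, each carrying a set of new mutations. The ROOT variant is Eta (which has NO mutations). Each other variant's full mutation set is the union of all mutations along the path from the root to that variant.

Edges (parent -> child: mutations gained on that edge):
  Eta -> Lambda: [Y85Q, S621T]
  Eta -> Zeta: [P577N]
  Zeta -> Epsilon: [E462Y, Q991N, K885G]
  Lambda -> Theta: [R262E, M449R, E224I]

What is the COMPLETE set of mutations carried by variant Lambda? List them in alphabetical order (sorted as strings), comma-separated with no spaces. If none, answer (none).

Answer: S621T,Y85Q

Derivation:
At Eta: gained [] -> total []
At Lambda: gained ['Y85Q', 'S621T'] -> total ['S621T', 'Y85Q']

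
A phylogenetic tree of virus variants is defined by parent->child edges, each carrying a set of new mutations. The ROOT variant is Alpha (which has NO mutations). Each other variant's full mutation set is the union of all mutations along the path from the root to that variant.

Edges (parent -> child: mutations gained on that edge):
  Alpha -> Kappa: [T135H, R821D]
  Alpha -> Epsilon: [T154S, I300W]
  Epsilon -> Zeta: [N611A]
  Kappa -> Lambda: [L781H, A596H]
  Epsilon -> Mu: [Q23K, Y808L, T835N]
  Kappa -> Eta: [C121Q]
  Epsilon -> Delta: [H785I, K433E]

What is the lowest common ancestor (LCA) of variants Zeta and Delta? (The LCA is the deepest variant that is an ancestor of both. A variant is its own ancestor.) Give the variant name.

Path from root to Zeta: Alpha -> Epsilon -> Zeta
  ancestors of Zeta: {Alpha, Epsilon, Zeta}
Path from root to Delta: Alpha -> Epsilon -> Delta
  ancestors of Delta: {Alpha, Epsilon, Delta}
Common ancestors: {Alpha, Epsilon}
Walk up from Delta: Delta (not in ancestors of Zeta), Epsilon (in ancestors of Zeta), Alpha (in ancestors of Zeta)
Deepest common ancestor (LCA) = Epsilon

Answer: Epsilon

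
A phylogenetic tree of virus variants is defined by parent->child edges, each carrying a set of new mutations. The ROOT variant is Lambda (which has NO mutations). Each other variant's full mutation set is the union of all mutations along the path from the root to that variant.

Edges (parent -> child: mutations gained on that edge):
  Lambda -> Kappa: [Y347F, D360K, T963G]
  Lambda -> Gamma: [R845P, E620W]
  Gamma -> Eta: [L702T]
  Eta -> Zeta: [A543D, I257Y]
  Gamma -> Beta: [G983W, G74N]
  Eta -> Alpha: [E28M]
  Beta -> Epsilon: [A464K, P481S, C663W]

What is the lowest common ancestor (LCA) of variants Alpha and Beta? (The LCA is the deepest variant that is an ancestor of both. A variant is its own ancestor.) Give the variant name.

Answer: Gamma

Derivation:
Path from root to Alpha: Lambda -> Gamma -> Eta -> Alpha
  ancestors of Alpha: {Lambda, Gamma, Eta, Alpha}
Path from root to Beta: Lambda -> Gamma -> Beta
  ancestors of Beta: {Lambda, Gamma, Beta}
Common ancestors: {Lambda, Gamma}
Walk up from Beta: Beta (not in ancestors of Alpha), Gamma (in ancestors of Alpha), Lambda (in ancestors of Alpha)
Deepest common ancestor (LCA) = Gamma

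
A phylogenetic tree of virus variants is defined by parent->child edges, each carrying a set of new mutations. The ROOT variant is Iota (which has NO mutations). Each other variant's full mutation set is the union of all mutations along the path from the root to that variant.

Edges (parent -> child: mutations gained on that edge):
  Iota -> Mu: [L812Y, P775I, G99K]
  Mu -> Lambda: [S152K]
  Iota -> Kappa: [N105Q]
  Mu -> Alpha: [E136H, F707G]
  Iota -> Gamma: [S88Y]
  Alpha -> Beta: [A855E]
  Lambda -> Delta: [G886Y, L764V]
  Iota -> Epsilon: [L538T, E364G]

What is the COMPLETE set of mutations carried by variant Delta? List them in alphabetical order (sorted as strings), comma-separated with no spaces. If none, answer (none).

At Iota: gained [] -> total []
At Mu: gained ['L812Y', 'P775I', 'G99K'] -> total ['G99K', 'L812Y', 'P775I']
At Lambda: gained ['S152K'] -> total ['G99K', 'L812Y', 'P775I', 'S152K']
At Delta: gained ['G886Y', 'L764V'] -> total ['G886Y', 'G99K', 'L764V', 'L812Y', 'P775I', 'S152K']

Answer: G886Y,G99K,L764V,L812Y,P775I,S152K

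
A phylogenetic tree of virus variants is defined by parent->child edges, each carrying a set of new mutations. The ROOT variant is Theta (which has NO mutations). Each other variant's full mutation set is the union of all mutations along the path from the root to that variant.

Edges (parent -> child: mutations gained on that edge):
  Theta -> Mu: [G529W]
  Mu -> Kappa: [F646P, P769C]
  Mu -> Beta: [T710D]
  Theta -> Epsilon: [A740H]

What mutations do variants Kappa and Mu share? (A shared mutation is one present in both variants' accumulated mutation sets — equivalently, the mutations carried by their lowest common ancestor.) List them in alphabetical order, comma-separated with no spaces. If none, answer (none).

Accumulating mutations along path to Kappa:
  At Theta: gained [] -> total []
  At Mu: gained ['G529W'] -> total ['G529W']
  At Kappa: gained ['F646P', 'P769C'] -> total ['F646P', 'G529W', 'P769C']
Mutations(Kappa) = ['F646P', 'G529W', 'P769C']
Accumulating mutations along path to Mu:
  At Theta: gained [] -> total []
  At Mu: gained ['G529W'] -> total ['G529W']
Mutations(Mu) = ['G529W']
Intersection: ['F646P', 'G529W', 'P769C'] ∩ ['G529W'] = ['G529W']

Answer: G529W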